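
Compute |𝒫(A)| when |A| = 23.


Number of subsets = 2^n
= 2^23
= 8388608

|P(A)| = 8388608


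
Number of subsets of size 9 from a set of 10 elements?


C(n,k) = n! / (k!(n-k)!)
C(10,9) = 10! / (9!1!)
= 10

C(10,9) = 10


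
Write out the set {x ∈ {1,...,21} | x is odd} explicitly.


Checking each candidate:
Condition: odd numbers in {1,...,21}
Result = {1, 3, 5, 7, 9, 11, 13, 15, 17, 19, 21}

{1, 3, 5, 7, 9, 11, 13, 15, 17, 19, 21}


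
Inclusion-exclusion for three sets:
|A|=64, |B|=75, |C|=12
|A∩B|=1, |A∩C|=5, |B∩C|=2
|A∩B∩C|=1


|A∪B∪C| = |A|+|B|+|C| - |A∩B|-|A∩C|-|B∩C| + |A∩B∩C|
= 64+75+12 - 1-5-2 + 1
= 151 - 8 + 1
= 144

|A ∪ B ∪ C| = 144


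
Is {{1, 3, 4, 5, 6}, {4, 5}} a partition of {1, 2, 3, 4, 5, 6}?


A partition requires: (1) non-empty parts, (2) pairwise disjoint, (3) union = U
Parts: {1, 3, 4, 5, 6}, {4, 5}
Union of parts: {1, 3, 4, 5, 6}
U = {1, 2, 3, 4, 5, 6}
All non-empty? True
Pairwise disjoint? False
Covers U? False

No, not a valid partition


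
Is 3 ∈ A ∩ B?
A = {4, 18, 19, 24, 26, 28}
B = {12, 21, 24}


A = {4, 18, 19, 24, 26, 28}, B = {12, 21, 24}
A ∩ B = elements in both A and B
A ∩ B = {24}
Checking if 3 ∈ A ∩ B
3 is not in A ∩ B → False

3 ∉ A ∩ B


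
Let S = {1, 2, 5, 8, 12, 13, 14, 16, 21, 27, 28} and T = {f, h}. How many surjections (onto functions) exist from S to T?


n = |S| = 11, k = |T| = 2. Surjections via inclusion-exclusion:
S(n,k) = Σ(-1)^i × C(k,i) × (k-i)^n, i=0 to k
i=0: (-1)^0×C(2,0)×2^11 = 2048
i=1: (-1)^1×C(2,1)×1^11 = -2
i=2: (-1)^2×C(2,2)×0^11 = 0
Total = 2046

Number of surjections = 2046


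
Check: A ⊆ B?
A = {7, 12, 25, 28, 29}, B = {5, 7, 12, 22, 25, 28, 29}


A ⊆ B means every element of A is in B.
All elements of A are in B.
So A ⊆ B.

Yes, A ⊆ B


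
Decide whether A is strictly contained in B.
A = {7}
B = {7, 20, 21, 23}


A ⊂ B requires: A ⊆ B AND A ≠ B.
A ⊆ B? Yes
A = B? No
A ⊂ B: Yes (A is a proper subset of B)

Yes, A ⊂ B


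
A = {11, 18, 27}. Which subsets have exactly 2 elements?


|A| = 3, so A has C(3,2) = 3 subsets of size 2.
Enumerate by choosing 2 elements from A at a time:
{11, 18}, {11, 27}, {18, 27}

2-element subsets (3 total): {11, 18}, {11, 27}, {18, 27}


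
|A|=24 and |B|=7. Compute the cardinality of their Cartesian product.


|A × B| = |A| × |B|
= 24 × 7
= 168

|A × B| = 168


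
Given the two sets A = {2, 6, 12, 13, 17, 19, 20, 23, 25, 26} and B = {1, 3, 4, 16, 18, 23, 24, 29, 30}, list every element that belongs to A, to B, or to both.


A ∪ B = all elements in A or B (or both)
A = {2, 6, 12, 13, 17, 19, 20, 23, 25, 26}
B = {1, 3, 4, 16, 18, 23, 24, 29, 30}
A ∪ B = {1, 2, 3, 4, 6, 12, 13, 16, 17, 18, 19, 20, 23, 24, 25, 26, 29, 30}

A ∪ B = {1, 2, 3, 4, 6, 12, 13, 16, 17, 18, 19, 20, 23, 24, 25, 26, 29, 30}


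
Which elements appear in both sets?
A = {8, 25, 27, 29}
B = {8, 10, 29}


A ∩ B = elements in both A and B
A = {8, 25, 27, 29}
B = {8, 10, 29}
A ∩ B = {8, 29}

A ∩ B = {8, 29}


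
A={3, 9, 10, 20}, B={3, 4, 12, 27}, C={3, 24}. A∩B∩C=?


A ∩ B = {3}
(A ∩ B) ∩ C = {3}

A ∩ B ∩ C = {3}


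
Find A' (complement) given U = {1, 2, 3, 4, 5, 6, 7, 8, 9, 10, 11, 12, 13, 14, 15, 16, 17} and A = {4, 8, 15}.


Aᶜ = U \ A = elements in U but not in A
U = {1, 2, 3, 4, 5, 6, 7, 8, 9, 10, 11, 12, 13, 14, 15, 16, 17}
A = {4, 8, 15}
Aᶜ = {1, 2, 3, 5, 6, 7, 9, 10, 11, 12, 13, 14, 16, 17}

Aᶜ = {1, 2, 3, 5, 6, 7, 9, 10, 11, 12, 13, 14, 16, 17}


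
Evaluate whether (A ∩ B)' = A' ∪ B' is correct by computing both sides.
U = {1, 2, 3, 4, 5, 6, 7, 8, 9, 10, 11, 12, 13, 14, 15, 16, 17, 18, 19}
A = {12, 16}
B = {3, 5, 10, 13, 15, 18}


LHS: A ∩ B = ∅
(A ∩ B)' = U \ (A ∩ B) = {1, 2, 3, 4, 5, 6, 7, 8, 9, 10, 11, 12, 13, 14, 15, 16, 17, 18, 19}
A' = {1, 2, 3, 4, 5, 6, 7, 8, 9, 10, 11, 13, 14, 15, 17, 18, 19}, B' = {1, 2, 4, 6, 7, 8, 9, 11, 12, 14, 16, 17, 19}
Claimed RHS: A' ∪ B' = {1, 2, 3, 4, 5, 6, 7, 8, 9, 10, 11, 12, 13, 14, 15, 16, 17, 18, 19}
Identity is VALID: LHS = RHS = {1, 2, 3, 4, 5, 6, 7, 8, 9, 10, 11, 12, 13, 14, 15, 16, 17, 18, 19} ✓

Identity is valid. (A ∩ B)' = A' ∪ B' = {1, 2, 3, 4, 5, 6, 7, 8, 9, 10, 11, 12, 13, 14, 15, 16, 17, 18, 19}


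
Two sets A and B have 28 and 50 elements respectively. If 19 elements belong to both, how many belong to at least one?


|A ∪ B| = |A| + |B| - |A ∩ B|
= 28 + 50 - 19
= 59

|A ∪ B| = 59


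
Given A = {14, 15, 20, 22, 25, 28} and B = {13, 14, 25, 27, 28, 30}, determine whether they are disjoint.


Disjoint means A ∩ B = ∅.
A ∩ B = {14, 25, 28}
A ∩ B ≠ ∅, so A and B are NOT disjoint.

No, A and B are not disjoint (A ∩ B = {14, 25, 28})


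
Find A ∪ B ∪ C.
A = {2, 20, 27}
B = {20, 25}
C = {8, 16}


A ∪ B = {2, 20, 25, 27}
(A ∪ B) ∪ C = {2, 8, 16, 20, 25, 27}

A ∪ B ∪ C = {2, 8, 16, 20, 25, 27}


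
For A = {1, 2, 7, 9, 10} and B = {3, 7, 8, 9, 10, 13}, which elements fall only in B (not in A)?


A = {1, 2, 7, 9, 10}
B = {3, 7, 8, 9, 10, 13}
Region: only in B (not in A)
Elements: {3, 8, 13}

Elements only in B (not in A): {3, 8, 13}


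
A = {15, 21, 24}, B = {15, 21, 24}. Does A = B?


Two sets are equal iff they have exactly the same elements.
A = {15, 21, 24}
B = {15, 21, 24}
Same elements → A = B

Yes, A = B


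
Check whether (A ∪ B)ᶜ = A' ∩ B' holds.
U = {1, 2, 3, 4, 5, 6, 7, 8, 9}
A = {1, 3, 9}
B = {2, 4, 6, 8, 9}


LHS: A ∪ B = {1, 2, 3, 4, 6, 8, 9}
(A ∪ B)' = U \ (A ∪ B) = {5, 7}
A' = {2, 4, 5, 6, 7, 8}, B' = {1, 3, 5, 7}
Claimed RHS: A' ∩ B' = {5, 7}
Identity is VALID: LHS = RHS = {5, 7} ✓

Identity is valid. (A ∪ B)' = A' ∩ B' = {5, 7}


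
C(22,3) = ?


C(n,k) = n! / (k!(n-k)!)
C(22,3) = 22! / (3!19!)
= 1540

C(22,3) = 1540


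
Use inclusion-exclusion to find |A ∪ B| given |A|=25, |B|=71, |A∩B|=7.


|A ∪ B| = |A| + |B| - |A ∩ B|
= 25 + 71 - 7
= 89

|A ∪ B| = 89


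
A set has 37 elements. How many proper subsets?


Total subsets = 2^n = 2^37 = 137438953472
Proper subsets exclude the set itself: 2^n - 1
= 137438953472 - 1
= 137438953471

Number of proper subsets = 137438953471


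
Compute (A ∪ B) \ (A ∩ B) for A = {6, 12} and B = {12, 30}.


A △ B = (A \ B) ∪ (B \ A) = elements in exactly one of A or B
A \ B = {6}
B \ A = {30}
A △ B = {6, 30}

A △ B = {6, 30}


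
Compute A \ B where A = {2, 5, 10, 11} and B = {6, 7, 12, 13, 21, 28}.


A \ B = elements in A but not in B
A = {2, 5, 10, 11}
B = {6, 7, 12, 13, 21, 28}
Remove from A any elements in B
A \ B = {2, 5, 10, 11}

A \ B = {2, 5, 10, 11}


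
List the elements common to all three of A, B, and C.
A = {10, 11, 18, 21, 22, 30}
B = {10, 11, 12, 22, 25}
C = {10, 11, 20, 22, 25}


A ∩ B = {10, 11, 22}
(A ∩ B) ∩ C = {10, 11, 22}

A ∩ B ∩ C = {10, 11, 22}


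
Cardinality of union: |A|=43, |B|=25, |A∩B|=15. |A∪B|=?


|A ∪ B| = |A| + |B| - |A ∩ B|
= 43 + 25 - 15
= 53

|A ∪ B| = 53


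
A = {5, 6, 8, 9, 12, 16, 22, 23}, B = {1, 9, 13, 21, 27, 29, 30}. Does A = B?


Two sets are equal iff they have exactly the same elements.
A = {5, 6, 8, 9, 12, 16, 22, 23}
B = {1, 9, 13, 21, 27, 29, 30}
Differences: {1, 5, 6, 8, 12, 13, 16, 21, 22, 23, 27, 29, 30}
A ≠ B

No, A ≠ B


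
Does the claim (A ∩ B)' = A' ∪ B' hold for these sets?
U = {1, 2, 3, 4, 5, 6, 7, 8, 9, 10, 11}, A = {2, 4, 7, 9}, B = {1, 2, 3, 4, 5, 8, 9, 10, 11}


LHS: A ∩ B = {2, 4, 9}
(A ∩ B)' = U \ (A ∩ B) = {1, 3, 5, 6, 7, 8, 10, 11}
A' = {1, 3, 5, 6, 8, 10, 11}, B' = {6, 7}
Claimed RHS: A' ∪ B' = {1, 3, 5, 6, 7, 8, 10, 11}
Identity is VALID: LHS = RHS = {1, 3, 5, 6, 7, 8, 10, 11} ✓

Identity is valid. (A ∩ B)' = A' ∪ B' = {1, 3, 5, 6, 7, 8, 10, 11}


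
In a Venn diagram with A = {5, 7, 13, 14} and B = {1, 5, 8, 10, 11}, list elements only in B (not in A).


A = {5, 7, 13, 14}
B = {1, 5, 8, 10, 11}
Region: only in B (not in A)
Elements: {1, 8, 10, 11}

Elements only in B (not in A): {1, 8, 10, 11}


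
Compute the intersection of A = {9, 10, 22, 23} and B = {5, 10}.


A ∩ B = elements in both A and B
A = {9, 10, 22, 23}
B = {5, 10}
A ∩ B = {10}

A ∩ B = {10}


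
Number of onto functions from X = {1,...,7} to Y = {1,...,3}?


n = |X| = 7, k = |Y| = 3. Surjections via inclusion-exclusion:
S(n,k) = Σ(-1)^i × C(k,i) × (k-i)^n, i=0 to k
i=0: (-1)^0×C(3,0)×3^7 = 2187
i=1: (-1)^1×C(3,1)×2^7 = -384
i=2: (-1)^2×C(3,2)×1^7 = 3
i=3: (-1)^3×C(3,3)×0^7 = 0
Total = 1806

Number of surjections = 1806


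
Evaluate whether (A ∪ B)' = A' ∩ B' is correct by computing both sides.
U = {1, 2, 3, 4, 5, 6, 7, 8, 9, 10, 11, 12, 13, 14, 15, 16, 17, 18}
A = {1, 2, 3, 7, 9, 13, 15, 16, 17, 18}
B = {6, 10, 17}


LHS: A ∪ B = {1, 2, 3, 6, 7, 9, 10, 13, 15, 16, 17, 18}
(A ∪ B)' = U \ (A ∪ B) = {4, 5, 8, 11, 12, 14}
A' = {4, 5, 6, 8, 10, 11, 12, 14}, B' = {1, 2, 3, 4, 5, 7, 8, 9, 11, 12, 13, 14, 15, 16, 18}
Claimed RHS: A' ∩ B' = {4, 5, 8, 11, 12, 14}
Identity is VALID: LHS = RHS = {4, 5, 8, 11, 12, 14} ✓

Identity is valid. (A ∪ B)' = A' ∩ B' = {4, 5, 8, 11, 12, 14}


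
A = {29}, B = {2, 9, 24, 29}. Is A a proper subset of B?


A ⊂ B requires: A ⊆ B AND A ≠ B.
A ⊆ B? Yes
A = B? No
A ⊂ B: Yes (A is a proper subset of B)

Yes, A ⊂ B


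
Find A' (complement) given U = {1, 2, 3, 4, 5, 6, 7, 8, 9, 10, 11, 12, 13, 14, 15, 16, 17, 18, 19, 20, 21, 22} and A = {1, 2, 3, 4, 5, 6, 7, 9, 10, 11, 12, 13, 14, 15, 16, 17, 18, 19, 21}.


Aᶜ = U \ A = elements in U but not in A
U = {1, 2, 3, 4, 5, 6, 7, 8, 9, 10, 11, 12, 13, 14, 15, 16, 17, 18, 19, 20, 21, 22}
A = {1, 2, 3, 4, 5, 6, 7, 9, 10, 11, 12, 13, 14, 15, 16, 17, 18, 19, 21}
Aᶜ = {8, 20, 22}

Aᶜ = {8, 20, 22}


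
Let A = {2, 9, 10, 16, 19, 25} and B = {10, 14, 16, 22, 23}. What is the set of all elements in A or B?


A ∪ B = all elements in A or B (or both)
A = {2, 9, 10, 16, 19, 25}
B = {10, 14, 16, 22, 23}
A ∪ B = {2, 9, 10, 14, 16, 19, 22, 23, 25}

A ∪ B = {2, 9, 10, 14, 16, 19, 22, 23, 25}


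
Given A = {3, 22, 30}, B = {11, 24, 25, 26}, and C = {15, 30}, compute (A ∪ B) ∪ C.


A ∪ B = {3, 11, 22, 24, 25, 26, 30}
(A ∪ B) ∪ C = {3, 11, 15, 22, 24, 25, 26, 30}

A ∪ B ∪ C = {3, 11, 15, 22, 24, 25, 26, 30}


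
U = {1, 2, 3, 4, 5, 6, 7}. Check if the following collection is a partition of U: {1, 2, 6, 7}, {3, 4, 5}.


A partition requires: (1) non-empty parts, (2) pairwise disjoint, (3) union = U
Parts: {1, 2, 6, 7}, {3, 4, 5}
Union of parts: {1, 2, 3, 4, 5, 6, 7}
U = {1, 2, 3, 4, 5, 6, 7}
All non-empty? True
Pairwise disjoint? True
Covers U? True

Yes, valid partition


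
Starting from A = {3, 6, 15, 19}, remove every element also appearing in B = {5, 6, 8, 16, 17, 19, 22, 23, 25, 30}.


A \ B = elements in A but not in B
A = {3, 6, 15, 19}
B = {5, 6, 8, 16, 17, 19, 22, 23, 25, 30}
Remove from A any elements in B
A \ B = {3, 15}

A \ B = {3, 15}


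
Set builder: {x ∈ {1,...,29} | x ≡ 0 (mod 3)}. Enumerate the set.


Checking each candidate:
Condition: x in {1,...,29} with x ≡ 0 (mod 3)
Result = {3, 6, 9, 12, 15, 18, 21, 24, 27}

{3, 6, 9, 12, 15, 18, 21, 24, 27}


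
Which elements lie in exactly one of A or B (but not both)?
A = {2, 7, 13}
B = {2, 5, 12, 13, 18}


A △ B = (A \ B) ∪ (B \ A) = elements in exactly one of A or B
A \ B = {7}
B \ A = {5, 12, 18}
A △ B = {5, 7, 12, 18}

A △ B = {5, 7, 12, 18}


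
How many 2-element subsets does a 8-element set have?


C(n,k) = n! / (k!(n-k)!)
C(8,2) = 8! / (2!6!)
= 28

C(8,2) = 28


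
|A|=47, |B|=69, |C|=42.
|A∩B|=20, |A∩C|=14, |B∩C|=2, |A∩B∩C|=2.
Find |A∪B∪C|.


|A∪B∪C| = |A|+|B|+|C| - |A∩B|-|A∩C|-|B∩C| + |A∩B∩C|
= 47+69+42 - 20-14-2 + 2
= 158 - 36 + 2
= 124

|A ∪ B ∪ C| = 124


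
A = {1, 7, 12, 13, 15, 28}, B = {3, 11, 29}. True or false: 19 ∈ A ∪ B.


A = {1, 7, 12, 13, 15, 28}, B = {3, 11, 29}
A ∪ B = all elements in A or B
A ∪ B = {1, 3, 7, 11, 12, 13, 15, 28, 29}
Checking if 19 ∈ A ∪ B
19 is not in A ∪ B → False

19 ∉ A ∪ B


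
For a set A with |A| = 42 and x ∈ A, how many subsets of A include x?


Subsets of A containing x correspond to subsets of A \ {x}, which has 41 elements.
Count = 2^(n-1) = 2^41
= 2199023255552

Number of subsets containing x = 2199023255552


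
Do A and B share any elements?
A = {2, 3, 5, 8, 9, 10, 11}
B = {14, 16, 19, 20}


Disjoint means A ∩ B = ∅.
A ∩ B = ∅
A ∩ B = ∅, so A and B are disjoint.

No — A and B share no elements (A ∩ B = ∅), so they are disjoint


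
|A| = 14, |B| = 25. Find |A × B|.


|A × B| = |A| × |B|
= 14 × 25
= 350

|A × B| = 350


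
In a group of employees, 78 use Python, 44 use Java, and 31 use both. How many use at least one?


|A ∪ B| = |A| + |B| - |A ∩ B|
= 78 + 44 - 31
= 91

|A ∪ B| = 91


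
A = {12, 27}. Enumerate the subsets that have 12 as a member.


A subset of A contains 12 iff the remaining 1 elements form any subset of A \ {12}.
Count: 2^(n-1) = 2^1 = 2
Subsets containing 12: {12}, {12, 27}

Subsets containing 12 (2 total): {12}, {12, 27}


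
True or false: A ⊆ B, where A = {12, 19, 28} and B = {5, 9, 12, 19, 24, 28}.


A ⊆ B means every element of A is in B.
All elements of A are in B.
So A ⊆ B.

Yes, A ⊆ B


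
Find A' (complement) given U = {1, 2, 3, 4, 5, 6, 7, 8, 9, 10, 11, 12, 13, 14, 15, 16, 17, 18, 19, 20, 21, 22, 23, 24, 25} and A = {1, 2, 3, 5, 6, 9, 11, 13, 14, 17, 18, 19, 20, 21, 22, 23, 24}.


Aᶜ = U \ A = elements in U but not in A
U = {1, 2, 3, 4, 5, 6, 7, 8, 9, 10, 11, 12, 13, 14, 15, 16, 17, 18, 19, 20, 21, 22, 23, 24, 25}
A = {1, 2, 3, 5, 6, 9, 11, 13, 14, 17, 18, 19, 20, 21, 22, 23, 24}
Aᶜ = {4, 7, 8, 10, 12, 15, 16, 25}

Aᶜ = {4, 7, 8, 10, 12, 15, 16, 25}


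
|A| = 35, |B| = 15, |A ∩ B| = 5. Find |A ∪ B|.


|A ∪ B| = |A| + |B| - |A ∩ B|
= 35 + 15 - 5
= 45

|A ∪ B| = 45


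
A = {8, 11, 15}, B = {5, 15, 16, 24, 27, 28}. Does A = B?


Two sets are equal iff they have exactly the same elements.
A = {8, 11, 15}
B = {5, 15, 16, 24, 27, 28}
Differences: {5, 8, 11, 16, 24, 27, 28}
A ≠ B

No, A ≠ B


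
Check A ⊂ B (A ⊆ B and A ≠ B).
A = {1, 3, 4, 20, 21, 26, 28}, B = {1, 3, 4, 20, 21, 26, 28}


A ⊂ B requires: A ⊆ B AND A ≠ B.
A ⊆ B? Yes
A = B? Yes
A = B, so A is not a PROPER subset.

No, A is not a proper subset of B


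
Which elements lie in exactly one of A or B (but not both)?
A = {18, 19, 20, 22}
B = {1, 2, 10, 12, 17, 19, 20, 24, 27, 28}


A △ B = (A \ B) ∪ (B \ A) = elements in exactly one of A or B
A \ B = {18, 22}
B \ A = {1, 2, 10, 12, 17, 24, 27, 28}
A △ B = {1, 2, 10, 12, 17, 18, 22, 24, 27, 28}

A △ B = {1, 2, 10, 12, 17, 18, 22, 24, 27, 28}


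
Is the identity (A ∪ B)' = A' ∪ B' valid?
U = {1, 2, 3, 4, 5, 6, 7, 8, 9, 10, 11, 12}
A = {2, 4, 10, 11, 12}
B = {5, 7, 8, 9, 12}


LHS: A ∪ B = {2, 4, 5, 7, 8, 9, 10, 11, 12}
(A ∪ B)' = U \ (A ∪ B) = {1, 3, 6}
A' = {1, 3, 5, 6, 7, 8, 9}, B' = {1, 2, 3, 4, 6, 10, 11}
Claimed RHS: A' ∪ B' = {1, 2, 3, 4, 5, 6, 7, 8, 9, 10, 11}
Identity is INVALID: LHS = {1, 3, 6} but the RHS claimed here equals {1, 2, 3, 4, 5, 6, 7, 8, 9, 10, 11}. The correct form is (A ∪ B)' = A' ∩ B'.

Identity is invalid: (A ∪ B)' = {1, 3, 6} but A' ∪ B' = {1, 2, 3, 4, 5, 6, 7, 8, 9, 10, 11}. The correct De Morgan law is (A ∪ B)' = A' ∩ B'.


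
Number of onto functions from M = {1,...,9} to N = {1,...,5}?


n = |M| = 9, k = |N| = 5. Surjections via inclusion-exclusion:
S(n,k) = Σ(-1)^i × C(k,i) × (k-i)^n, i=0 to k
i=0: (-1)^0×C(5,0)×5^9 = 1953125
i=1: (-1)^1×C(5,1)×4^9 = -1310720
i=2: (-1)^2×C(5,2)×3^9 = 196830
i=3: (-1)^3×C(5,3)×2^9 = -5120
i=4: (-1)^4×C(5,4)×1^9 = 5
i=5: (-1)^5×C(5,5)×0^9 = 0
Total = 834120

Number of surjections = 834120


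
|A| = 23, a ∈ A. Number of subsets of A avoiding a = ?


Subsets of A avoiding a are subsets of A \ {a}, which has 22 elements.
Count = 2^(n-1) = 2^22
= 4194304

Number of subsets avoiding a = 4194304


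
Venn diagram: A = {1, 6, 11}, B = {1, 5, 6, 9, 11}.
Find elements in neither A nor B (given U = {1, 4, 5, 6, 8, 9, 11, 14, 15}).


A = {1, 6, 11}
B = {1, 5, 6, 9, 11}
Region: in neither A nor B (given U = {1, 4, 5, 6, 8, 9, 11, 14, 15})
Elements: {4, 8, 14, 15}

Elements in neither A nor B (given U = {1, 4, 5, 6, 8, 9, 11, 14, 15}): {4, 8, 14, 15}


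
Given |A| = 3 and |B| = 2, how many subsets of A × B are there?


A relation from A to B is any subset of A × B.
|A × B| = 3 × 2 = 6
# relations = 2^|A × B| = 2^6 = 64

Number of relations = 64


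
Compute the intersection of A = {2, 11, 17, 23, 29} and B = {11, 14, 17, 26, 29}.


A ∩ B = elements in both A and B
A = {2, 11, 17, 23, 29}
B = {11, 14, 17, 26, 29}
A ∩ B = {11, 17, 29}

A ∩ B = {11, 17, 29}


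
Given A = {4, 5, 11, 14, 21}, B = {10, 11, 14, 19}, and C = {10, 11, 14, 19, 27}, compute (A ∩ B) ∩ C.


A ∩ B = {11, 14}
(A ∩ B) ∩ C = {11, 14}

A ∩ B ∩ C = {11, 14}


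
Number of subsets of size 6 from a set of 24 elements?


C(n,k) = n! / (k!(n-k)!)
C(24,6) = 24! / (6!18!)
= 134596

C(24,6) = 134596


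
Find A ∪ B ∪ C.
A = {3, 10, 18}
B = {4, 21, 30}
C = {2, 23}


A ∪ B = {3, 4, 10, 18, 21, 30}
(A ∪ B) ∪ C = {2, 3, 4, 10, 18, 21, 23, 30}

A ∪ B ∪ C = {2, 3, 4, 10, 18, 21, 23, 30}


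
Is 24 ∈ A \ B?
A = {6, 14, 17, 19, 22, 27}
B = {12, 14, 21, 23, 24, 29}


A = {6, 14, 17, 19, 22, 27}, B = {12, 14, 21, 23, 24, 29}
A \ B = elements in A but not in B
A \ B = {6, 17, 19, 22, 27}
Checking if 24 ∈ A \ B
24 is not in A \ B → False

24 ∉ A \ B


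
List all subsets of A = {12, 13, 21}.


|A| = 3, so |P(A)| = 2^3 = 8
Enumerate subsets by cardinality (0 to 3):
∅, {12}, {13}, {21}, {12, 13}, {12, 21}, {13, 21}, {12, 13, 21}

P(A) has 8 subsets: ∅, {12}, {13}, {21}, {12, 13}, {12, 21}, {13, 21}, {12, 13, 21}


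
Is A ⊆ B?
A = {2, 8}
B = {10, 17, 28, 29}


A ⊆ B means every element of A is in B.
Elements in A not in B: {2, 8}
So A ⊄ B.

No, A ⊄ B


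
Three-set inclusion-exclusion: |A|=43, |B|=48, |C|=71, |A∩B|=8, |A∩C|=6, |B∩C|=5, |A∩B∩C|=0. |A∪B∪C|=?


|A∪B∪C| = |A|+|B|+|C| - |A∩B|-|A∩C|-|B∩C| + |A∩B∩C|
= 43+48+71 - 8-6-5 + 0
= 162 - 19 + 0
= 143

|A ∪ B ∪ C| = 143


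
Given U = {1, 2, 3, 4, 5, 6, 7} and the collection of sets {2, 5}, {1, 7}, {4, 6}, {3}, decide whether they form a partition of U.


A partition requires: (1) non-empty parts, (2) pairwise disjoint, (3) union = U
Parts: {2, 5}, {1, 7}, {4, 6}, {3}
Union of parts: {1, 2, 3, 4, 5, 6, 7}
U = {1, 2, 3, 4, 5, 6, 7}
All non-empty? True
Pairwise disjoint? True
Covers U? True

Yes, valid partition


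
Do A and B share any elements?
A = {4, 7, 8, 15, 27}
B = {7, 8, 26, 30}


Disjoint means A ∩ B = ∅.
A ∩ B = {7, 8}
A ∩ B ≠ ∅, so A and B are NOT disjoint.

Yes — A and B share the element(s) of A ∩ B = {7, 8}, so they are not disjoint


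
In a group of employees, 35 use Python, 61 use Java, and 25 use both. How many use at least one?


|A ∪ B| = |A| + |B| - |A ∩ B|
= 35 + 61 - 25
= 71

|A ∪ B| = 71


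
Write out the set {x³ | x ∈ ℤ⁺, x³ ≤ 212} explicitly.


Checking each candidate:
Condition: positive perfect cubes ≤ 212
Result = {1, 8, 27, 64, 125}

{1, 8, 27, 64, 125}


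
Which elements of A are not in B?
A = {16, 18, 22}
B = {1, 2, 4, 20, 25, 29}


A \ B = elements in A but not in B
A = {16, 18, 22}
B = {1, 2, 4, 20, 25, 29}
Remove from A any elements in B
A \ B = {16, 18, 22}

A \ B = {16, 18, 22}


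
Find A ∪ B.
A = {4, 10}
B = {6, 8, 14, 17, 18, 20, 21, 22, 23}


A ∪ B = all elements in A or B (or both)
A = {4, 10}
B = {6, 8, 14, 17, 18, 20, 21, 22, 23}
A ∪ B = {4, 6, 8, 10, 14, 17, 18, 20, 21, 22, 23}

A ∪ B = {4, 6, 8, 10, 14, 17, 18, 20, 21, 22, 23}


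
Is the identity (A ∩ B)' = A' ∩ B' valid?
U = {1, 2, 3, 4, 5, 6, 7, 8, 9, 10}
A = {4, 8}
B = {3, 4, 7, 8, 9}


LHS: A ∩ B = {4, 8}
(A ∩ B)' = U \ (A ∩ B) = {1, 2, 3, 5, 6, 7, 9, 10}
A' = {1, 2, 3, 5, 6, 7, 9, 10}, B' = {1, 2, 5, 6, 10}
Claimed RHS: A' ∩ B' = {1, 2, 5, 6, 10}
Identity is INVALID: LHS = {1, 2, 3, 5, 6, 7, 9, 10} but the RHS claimed here equals {1, 2, 5, 6, 10}. The correct form is (A ∩ B)' = A' ∪ B'.

Identity is invalid: (A ∩ B)' = {1, 2, 3, 5, 6, 7, 9, 10} but A' ∩ B' = {1, 2, 5, 6, 10}. The correct De Morgan law is (A ∩ B)' = A' ∪ B'.


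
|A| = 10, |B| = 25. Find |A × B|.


|A × B| = |A| × |B|
= 10 × 25
= 250

|A × B| = 250


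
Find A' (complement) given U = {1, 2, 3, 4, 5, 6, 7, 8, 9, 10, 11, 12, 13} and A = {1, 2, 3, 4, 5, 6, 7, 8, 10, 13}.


Aᶜ = U \ A = elements in U but not in A
U = {1, 2, 3, 4, 5, 6, 7, 8, 9, 10, 11, 12, 13}
A = {1, 2, 3, 4, 5, 6, 7, 8, 10, 13}
Aᶜ = {9, 11, 12}

Aᶜ = {9, 11, 12}


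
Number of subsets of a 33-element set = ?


Number of subsets = 2^n
= 2^33
= 8589934592

|P(A)| = 8589934592


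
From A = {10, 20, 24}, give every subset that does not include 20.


A subset of A that omits 20 is a subset of A \ {20}, so there are 2^(n-1) = 2^2 = 4 of them.
Subsets excluding 20: ∅, {10}, {24}, {10, 24}

Subsets excluding 20 (4 total): ∅, {10}, {24}, {10, 24}


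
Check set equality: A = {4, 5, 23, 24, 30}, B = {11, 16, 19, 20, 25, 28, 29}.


Two sets are equal iff they have exactly the same elements.
A = {4, 5, 23, 24, 30}
B = {11, 16, 19, 20, 25, 28, 29}
Differences: {4, 5, 11, 16, 19, 20, 23, 24, 25, 28, 29, 30}
A ≠ B

No, A ≠ B


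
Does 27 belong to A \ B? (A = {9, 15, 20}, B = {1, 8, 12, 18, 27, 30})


A = {9, 15, 20}, B = {1, 8, 12, 18, 27, 30}
A \ B = elements in A but not in B
A \ B = {9, 15, 20}
Checking if 27 ∈ A \ B
27 is not in A \ B → False

27 ∉ A \ B


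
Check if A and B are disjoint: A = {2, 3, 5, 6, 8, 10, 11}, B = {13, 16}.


Disjoint means A ∩ B = ∅.
A ∩ B = ∅
A ∩ B = ∅, so A and B are disjoint.

Yes, A and B are disjoint


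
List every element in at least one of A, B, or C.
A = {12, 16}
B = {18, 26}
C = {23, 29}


A ∪ B = {12, 16, 18, 26}
(A ∪ B) ∪ C = {12, 16, 18, 23, 26, 29}

A ∪ B ∪ C = {12, 16, 18, 23, 26, 29}


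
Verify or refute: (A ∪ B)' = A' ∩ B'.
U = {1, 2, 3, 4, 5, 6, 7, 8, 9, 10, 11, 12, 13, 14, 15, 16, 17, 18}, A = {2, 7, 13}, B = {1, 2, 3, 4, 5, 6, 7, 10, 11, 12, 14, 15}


LHS: A ∪ B = {1, 2, 3, 4, 5, 6, 7, 10, 11, 12, 13, 14, 15}
(A ∪ B)' = U \ (A ∪ B) = {8, 9, 16, 17, 18}
A' = {1, 3, 4, 5, 6, 8, 9, 10, 11, 12, 14, 15, 16, 17, 18}, B' = {8, 9, 13, 16, 17, 18}
Claimed RHS: A' ∩ B' = {8, 9, 16, 17, 18}
Identity is VALID: LHS = RHS = {8, 9, 16, 17, 18} ✓

Identity is valid. (A ∪ B)' = A' ∩ B' = {8, 9, 16, 17, 18}


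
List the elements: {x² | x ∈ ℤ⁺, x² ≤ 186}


Checking each candidate:
Condition: positive perfect squares ≤ 186
Result = {1, 4, 9, 16, 25, 36, 49, 64, 81, 100, 121, 144, 169}

{1, 4, 9, 16, 25, 36, 49, 64, 81, 100, 121, 144, 169}


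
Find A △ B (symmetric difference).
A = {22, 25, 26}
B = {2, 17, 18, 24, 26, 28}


A △ B = (A \ B) ∪ (B \ A) = elements in exactly one of A or B
A \ B = {22, 25}
B \ A = {2, 17, 18, 24, 28}
A △ B = {2, 17, 18, 22, 24, 25, 28}

A △ B = {2, 17, 18, 22, 24, 25, 28}


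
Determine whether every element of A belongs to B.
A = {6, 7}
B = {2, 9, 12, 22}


A ⊆ B means every element of A is in B.
Elements in A not in B: {6, 7}
So A ⊄ B.

No, A ⊄ B


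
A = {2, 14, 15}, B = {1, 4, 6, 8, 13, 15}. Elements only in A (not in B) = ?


A = {2, 14, 15}
B = {1, 4, 6, 8, 13, 15}
Region: only in A (not in B)
Elements: {2, 14}

Elements only in A (not in B): {2, 14}


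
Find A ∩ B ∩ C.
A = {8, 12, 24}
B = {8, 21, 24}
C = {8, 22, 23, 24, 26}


A ∩ B = {8, 24}
(A ∩ B) ∩ C = {8, 24}

A ∩ B ∩ C = {8, 24}


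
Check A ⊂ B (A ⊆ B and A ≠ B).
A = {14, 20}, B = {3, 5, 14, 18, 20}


A ⊂ B requires: A ⊆ B AND A ≠ B.
A ⊆ B? Yes
A = B? No
A ⊂ B: Yes (A is a proper subset of B)

Yes, A ⊂ B


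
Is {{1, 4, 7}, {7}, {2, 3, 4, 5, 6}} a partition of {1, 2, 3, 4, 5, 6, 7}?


A partition requires: (1) non-empty parts, (2) pairwise disjoint, (3) union = U
Parts: {1, 4, 7}, {7}, {2, 3, 4, 5, 6}
Union of parts: {1, 2, 3, 4, 5, 6, 7}
U = {1, 2, 3, 4, 5, 6, 7}
All non-empty? True
Pairwise disjoint? False
Covers U? True

No, not a valid partition


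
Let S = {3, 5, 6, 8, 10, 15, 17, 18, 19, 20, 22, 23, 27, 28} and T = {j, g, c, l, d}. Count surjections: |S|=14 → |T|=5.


n = |S| = 14, k = |T| = 5. Surjections via inclusion-exclusion:
S(n,k) = Σ(-1)^i × C(k,i) × (k-i)^n, i=0 to k
i=0: (-1)^0×C(5,0)×5^14 = 6103515625
i=1: (-1)^1×C(5,1)×4^14 = -1342177280
i=2: (-1)^2×C(5,2)×3^14 = 47829690
i=3: (-1)^3×C(5,3)×2^14 = -163840
i=4: (-1)^4×C(5,4)×1^14 = 5
i=5: (-1)^5×C(5,5)×0^14 = 0
Total = 4809004200

Number of surjections = 4809004200


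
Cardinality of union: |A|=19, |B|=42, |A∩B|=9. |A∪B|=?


|A ∪ B| = |A| + |B| - |A ∩ B|
= 19 + 42 - 9
= 52

|A ∪ B| = 52


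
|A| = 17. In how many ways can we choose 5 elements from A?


C(n,k) = n! / (k!(n-k)!)
C(17,5) = 17! / (5!12!)
= 6188

C(17,5) = 6188


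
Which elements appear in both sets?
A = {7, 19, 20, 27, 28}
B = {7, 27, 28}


A ∩ B = elements in both A and B
A = {7, 19, 20, 27, 28}
B = {7, 27, 28}
A ∩ B = {7, 27, 28}

A ∩ B = {7, 27, 28}


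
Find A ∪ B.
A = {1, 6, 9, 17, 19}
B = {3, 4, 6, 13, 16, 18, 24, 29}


A ∪ B = all elements in A or B (or both)
A = {1, 6, 9, 17, 19}
B = {3, 4, 6, 13, 16, 18, 24, 29}
A ∪ B = {1, 3, 4, 6, 9, 13, 16, 17, 18, 19, 24, 29}

A ∪ B = {1, 3, 4, 6, 9, 13, 16, 17, 18, 19, 24, 29}


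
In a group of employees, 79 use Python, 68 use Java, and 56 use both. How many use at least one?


|A ∪ B| = |A| + |B| - |A ∩ B|
= 79 + 68 - 56
= 91

|A ∪ B| = 91


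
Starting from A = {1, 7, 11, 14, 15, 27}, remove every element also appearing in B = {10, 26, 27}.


A \ B = elements in A but not in B
A = {1, 7, 11, 14, 15, 27}
B = {10, 26, 27}
Remove from A any elements in B
A \ B = {1, 7, 11, 14, 15}

A \ B = {1, 7, 11, 14, 15}


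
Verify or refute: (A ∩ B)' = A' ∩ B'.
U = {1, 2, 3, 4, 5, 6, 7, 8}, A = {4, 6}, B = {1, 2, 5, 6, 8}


LHS: A ∩ B = {6}
(A ∩ B)' = U \ (A ∩ B) = {1, 2, 3, 4, 5, 7, 8}
A' = {1, 2, 3, 5, 7, 8}, B' = {3, 4, 7}
Claimed RHS: A' ∩ B' = {3, 7}
Identity is INVALID: LHS = {1, 2, 3, 4, 5, 7, 8} but the RHS claimed here equals {3, 7}. The correct form is (A ∩ B)' = A' ∪ B'.

Identity is invalid: (A ∩ B)' = {1, 2, 3, 4, 5, 7, 8} but A' ∩ B' = {3, 7}. The correct De Morgan law is (A ∩ B)' = A' ∪ B'.


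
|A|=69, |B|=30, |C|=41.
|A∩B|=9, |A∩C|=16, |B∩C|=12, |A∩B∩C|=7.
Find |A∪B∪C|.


|A∪B∪C| = |A|+|B|+|C| - |A∩B|-|A∩C|-|B∩C| + |A∩B∩C|
= 69+30+41 - 9-16-12 + 7
= 140 - 37 + 7
= 110

|A ∪ B ∪ C| = 110


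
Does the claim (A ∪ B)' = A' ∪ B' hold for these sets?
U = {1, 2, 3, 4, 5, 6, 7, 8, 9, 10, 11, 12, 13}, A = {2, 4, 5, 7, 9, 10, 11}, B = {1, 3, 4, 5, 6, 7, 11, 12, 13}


LHS: A ∪ B = {1, 2, 3, 4, 5, 6, 7, 9, 10, 11, 12, 13}
(A ∪ B)' = U \ (A ∪ B) = {8}
A' = {1, 3, 6, 8, 12, 13}, B' = {2, 8, 9, 10}
Claimed RHS: A' ∪ B' = {1, 2, 3, 6, 8, 9, 10, 12, 13}
Identity is INVALID: LHS = {8} but the RHS claimed here equals {1, 2, 3, 6, 8, 9, 10, 12, 13}. The correct form is (A ∪ B)' = A' ∩ B'.

Identity is invalid: (A ∪ B)' = {8} but A' ∪ B' = {1, 2, 3, 6, 8, 9, 10, 12, 13}. The correct De Morgan law is (A ∪ B)' = A' ∩ B'.


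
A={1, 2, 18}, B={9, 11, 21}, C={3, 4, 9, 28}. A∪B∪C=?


A ∪ B = {1, 2, 9, 11, 18, 21}
(A ∪ B) ∪ C = {1, 2, 3, 4, 9, 11, 18, 21, 28}

A ∪ B ∪ C = {1, 2, 3, 4, 9, 11, 18, 21, 28}


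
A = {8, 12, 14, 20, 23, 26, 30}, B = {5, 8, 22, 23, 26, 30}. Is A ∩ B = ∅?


Disjoint means A ∩ B = ∅.
A ∩ B = {8, 23, 26, 30}
A ∩ B ≠ ∅, so A and B are NOT disjoint.

No, A and B are not disjoint (A ∩ B = {8, 23, 26, 30})


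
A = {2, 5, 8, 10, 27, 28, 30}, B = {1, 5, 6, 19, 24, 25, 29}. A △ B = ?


A △ B = (A \ B) ∪ (B \ A) = elements in exactly one of A or B
A \ B = {2, 8, 10, 27, 28, 30}
B \ A = {1, 6, 19, 24, 25, 29}
A △ B = {1, 2, 6, 8, 10, 19, 24, 25, 27, 28, 29, 30}

A △ B = {1, 2, 6, 8, 10, 19, 24, 25, 27, 28, 29, 30}


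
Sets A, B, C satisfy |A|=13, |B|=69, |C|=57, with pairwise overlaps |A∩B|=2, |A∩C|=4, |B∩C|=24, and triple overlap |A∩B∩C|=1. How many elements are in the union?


|A∪B∪C| = |A|+|B|+|C| - |A∩B|-|A∩C|-|B∩C| + |A∩B∩C|
= 13+69+57 - 2-4-24 + 1
= 139 - 30 + 1
= 110

|A ∪ B ∪ C| = 110


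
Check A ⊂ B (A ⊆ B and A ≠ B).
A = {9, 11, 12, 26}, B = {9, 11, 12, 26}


A ⊂ B requires: A ⊆ B AND A ≠ B.
A ⊆ B? Yes
A = B? Yes
A = B, so A is not a PROPER subset.

No, A is not a proper subset of B


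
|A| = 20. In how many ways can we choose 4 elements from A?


C(n,k) = n! / (k!(n-k)!)
C(20,4) = 20! / (4!16!)
= 4845

C(20,4) = 4845


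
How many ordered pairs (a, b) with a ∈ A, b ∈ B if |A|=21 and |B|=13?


|A × B| = |A| × |B|
= 21 × 13
= 273

|A × B| = 273


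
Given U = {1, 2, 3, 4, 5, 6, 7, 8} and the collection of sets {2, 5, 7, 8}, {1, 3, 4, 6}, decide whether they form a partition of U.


A partition requires: (1) non-empty parts, (2) pairwise disjoint, (3) union = U
Parts: {2, 5, 7, 8}, {1, 3, 4, 6}
Union of parts: {1, 2, 3, 4, 5, 6, 7, 8}
U = {1, 2, 3, 4, 5, 6, 7, 8}
All non-empty? True
Pairwise disjoint? True
Covers U? True

Yes, valid partition


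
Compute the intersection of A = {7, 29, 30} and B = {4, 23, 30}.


A ∩ B = elements in both A and B
A = {7, 29, 30}
B = {4, 23, 30}
A ∩ B = {30}

A ∩ B = {30}


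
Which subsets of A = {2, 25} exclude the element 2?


A subset of A that omits 2 is a subset of A \ {2}, so there are 2^(n-1) = 2^1 = 2 of them.
Subsets excluding 2: ∅, {25}

Subsets excluding 2 (2 total): ∅, {25}


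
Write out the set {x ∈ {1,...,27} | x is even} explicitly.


Checking each candidate:
Condition: even numbers in {1,...,27}
Result = {2, 4, 6, 8, 10, 12, 14, 16, 18, 20, 22, 24, 26}

{2, 4, 6, 8, 10, 12, 14, 16, 18, 20, 22, 24, 26}


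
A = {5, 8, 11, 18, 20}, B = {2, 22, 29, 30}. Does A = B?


Two sets are equal iff they have exactly the same elements.
A = {5, 8, 11, 18, 20}
B = {2, 22, 29, 30}
Differences: {2, 5, 8, 11, 18, 20, 22, 29, 30}
A ≠ B

No, A ≠ B


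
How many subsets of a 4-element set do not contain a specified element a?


Subsets of A avoiding a are subsets of A \ {a}, which has 3 elements.
Count = 2^(n-1) = 2^3
= 8

Number of subsets avoiding a = 8


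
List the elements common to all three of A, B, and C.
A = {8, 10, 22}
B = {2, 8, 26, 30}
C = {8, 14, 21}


A ∩ B = {8}
(A ∩ B) ∩ C = {8}

A ∩ B ∩ C = {8}


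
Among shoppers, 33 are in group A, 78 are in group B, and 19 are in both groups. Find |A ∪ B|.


|A ∪ B| = |A| + |B| - |A ∩ B|
= 33 + 78 - 19
= 92

|A ∪ B| = 92


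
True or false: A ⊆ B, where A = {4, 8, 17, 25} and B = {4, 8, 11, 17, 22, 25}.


A ⊆ B means every element of A is in B.
All elements of A are in B.
So A ⊆ B.

Yes, A ⊆ B


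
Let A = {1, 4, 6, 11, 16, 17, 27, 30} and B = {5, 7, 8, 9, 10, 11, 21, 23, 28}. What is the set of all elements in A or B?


A ∪ B = all elements in A or B (or both)
A = {1, 4, 6, 11, 16, 17, 27, 30}
B = {5, 7, 8, 9, 10, 11, 21, 23, 28}
A ∪ B = {1, 4, 5, 6, 7, 8, 9, 10, 11, 16, 17, 21, 23, 27, 28, 30}

A ∪ B = {1, 4, 5, 6, 7, 8, 9, 10, 11, 16, 17, 21, 23, 27, 28, 30}


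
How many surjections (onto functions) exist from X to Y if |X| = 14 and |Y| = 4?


n = |X| = 14, k = |Y| = 4. Surjections via inclusion-exclusion:
S(n,k) = Σ(-1)^i × C(k,i) × (k-i)^n, i=0 to k
i=0: (-1)^0×C(4,0)×4^14 = 268435456
i=1: (-1)^1×C(4,1)×3^14 = -19131876
i=2: (-1)^2×C(4,2)×2^14 = 98304
i=3: (-1)^3×C(4,3)×1^14 = -4
i=4: (-1)^4×C(4,4)×0^14 = 0
Total = 249401880

Number of surjections = 249401880


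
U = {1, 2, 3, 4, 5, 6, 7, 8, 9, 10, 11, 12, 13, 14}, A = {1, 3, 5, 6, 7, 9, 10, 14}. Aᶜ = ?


Aᶜ = U \ A = elements in U but not in A
U = {1, 2, 3, 4, 5, 6, 7, 8, 9, 10, 11, 12, 13, 14}
A = {1, 3, 5, 6, 7, 9, 10, 14}
Aᶜ = {2, 4, 8, 11, 12, 13}

Aᶜ = {2, 4, 8, 11, 12, 13}


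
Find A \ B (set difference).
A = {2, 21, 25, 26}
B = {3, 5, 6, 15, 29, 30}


A \ B = elements in A but not in B
A = {2, 21, 25, 26}
B = {3, 5, 6, 15, 29, 30}
Remove from A any elements in B
A \ B = {2, 21, 25, 26}

A \ B = {2, 21, 25, 26}


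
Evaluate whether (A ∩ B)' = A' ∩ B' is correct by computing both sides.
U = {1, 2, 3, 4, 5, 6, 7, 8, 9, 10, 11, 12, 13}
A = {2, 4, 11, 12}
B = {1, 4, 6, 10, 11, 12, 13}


LHS: A ∩ B = {4, 11, 12}
(A ∩ B)' = U \ (A ∩ B) = {1, 2, 3, 5, 6, 7, 8, 9, 10, 13}
A' = {1, 3, 5, 6, 7, 8, 9, 10, 13}, B' = {2, 3, 5, 7, 8, 9}
Claimed RHS: A' ∩ B' = {3, 5, 7, 8, 9}
Identity is INVALID: LHS = {1, 2, 3, 5, 6, 7, 8, 9, 10, 13} but the RHS claimed here equals {3, 5, 7, 8, 9}. The correct form is (A ∩ B)' = A' ∪ B'.

Identity is invalid: (A ∩ B)' = {1, 2, 3, 5, 6, 7, 8, 9, 10, 13} but A' ∩ B' = {3, 5, 7, 8, 9}. The correct De Morgan law is (A ∩ B)' = A' ∪ B'.


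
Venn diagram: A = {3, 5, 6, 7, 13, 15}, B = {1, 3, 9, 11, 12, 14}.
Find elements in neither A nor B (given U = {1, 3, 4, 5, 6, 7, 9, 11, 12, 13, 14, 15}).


A = {3, 5, 6, 7, 13, 15}
B = {1, 3, 9, 11, 12, 14}
Region: in neither A nor B (given U = {1, 3, 4, 5, 6, 7, 9, 11, 12, 13, 14, 15})
Elements: {4}

Elements in neither A nor B (given U = {1, 3, 4, 5, 6, 7, 9, 11, 12, 13, 14, 15}): {4}


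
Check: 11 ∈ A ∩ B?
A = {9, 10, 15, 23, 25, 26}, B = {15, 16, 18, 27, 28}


A = {9, 10, 15, 23, 25, 26}, B = {15, 16, 18, 27, 28}
A ∩ B = elements in both A and B
A ∩ B = {15}
Checking if 11 ∈ A ∩ B
11 is not in A ∩ B → False

11 ∉ A ∩ B


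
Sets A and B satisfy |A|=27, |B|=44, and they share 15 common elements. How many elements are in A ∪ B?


|A ∪ B| = |A| + |B| - |A ∩ B|
= 27 + 44 - 15
= 56

|A ∪ B| = 56


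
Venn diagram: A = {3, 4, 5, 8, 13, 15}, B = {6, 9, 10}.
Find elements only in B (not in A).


A = {3, 4, 5, 8, 13, 15}
B = {6, 9, 10}
Region: only in B (not in A)
Elements: {6, 9, 10}

Elements only in B (not in A): {6, 9, 10}


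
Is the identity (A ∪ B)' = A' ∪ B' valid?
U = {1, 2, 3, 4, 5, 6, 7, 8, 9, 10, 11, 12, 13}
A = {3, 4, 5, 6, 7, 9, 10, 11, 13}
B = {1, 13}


LHS: A ∪ B = {1, 3, 4, 5, 6, 7, 9, 10, 11, 13}
(A ∪ B)' = U \ (A ∪ B) = {2, 8, 12}
A' = {1, 2, 8, 12}, B' = {2, 3, 4, 5, 6, 7, 8, 9, 10, 11, 12}
Claimed RHS: A' ∪ B' = {1, 2, 3, 4, 5, 6, 7, 8, 9, 10, 11, 12}
Identity is INVALID: LHS = {2, 8, 12} but the RHS claimed here equals {1, 2, 3, 4, 5, 6, 7, 8, 9, 10, 11, 12}. The correct form is (A ∪ B)' = A' ∩ B'.

Identity is invalid: (A ∪ B)' = {2, 8, 12} but A' ∪ B' = {1, 2, 3, 4, 5, 6, 7, 8, 9, 10, 11, 12}. The correct De Morgan law is (A ∪ B)' = A' ∩ B'.


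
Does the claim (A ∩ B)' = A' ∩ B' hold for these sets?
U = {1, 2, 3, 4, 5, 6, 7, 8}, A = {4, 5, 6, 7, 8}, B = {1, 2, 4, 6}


LHS: A ∩ B = {4, 6}
(A ∩ B)' = U \ (A ∩ B) = {1, 2, 3, 5, 7, 8}
A' = {1, 2, 3}, B' = {3, 5, 7, 8}
Claimed RHS: A' ∩ B' = {3}
Identity is INVALID: LHS = {1, 2, 3, 5, 7, 8} but the RHS claimed here equals {3}. The correct form is (A ∩ B)' = A' ∪ B'.

Identity is invalid: (A ∩ B)' = {1, 2, 3, 5, 7, 8} but A' ∩ B' = {3}. The correct De Morgan law is (A ∩ B)' = A' ∪ B'.


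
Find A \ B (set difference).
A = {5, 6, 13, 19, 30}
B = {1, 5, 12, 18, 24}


A \ B = elements in A but not in B
A = {5, 6, 13, 19, 30}
B = {1, 5, 12, 18, 24}
Remove from A any elements in B
A \ B = {6, 13, 19, 30}

A \ B = {6, 13, 19, 30}


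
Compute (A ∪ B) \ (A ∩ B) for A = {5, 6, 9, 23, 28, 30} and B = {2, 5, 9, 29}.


A △ B = (A \ B) ∪ (B \ A) = elements in exactly one of A or B
A \ B = {6, 23, 28, 30}
B \ A = {2, 29}
A △ B = {2, 6, 23, 28, 29, 30}

A △ B = {2, 6, 23, 28, 29, 30}


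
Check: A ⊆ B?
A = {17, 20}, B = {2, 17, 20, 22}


A ⊆ B means every element of A is in B.
All elements of A are in B.
So A ⊆ B.

Yes, A ⊆ B


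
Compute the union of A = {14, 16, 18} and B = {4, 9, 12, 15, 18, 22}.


A ∪ B = all elements in A or B (or both)
A = {14, 16, 18}
B = {4, 9, 12, 15, 18, 22}
A ∪ B = {4, 9, 12, 14, 15, 16, 18, 22}

A ∪ B = {4, 9, 12, 14, 15, 16, 18, 22}


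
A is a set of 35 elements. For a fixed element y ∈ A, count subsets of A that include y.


Subsets of A containing y correspond to subsets of A \ {y}, which has 34 elements.
Count = 2^(n-1) = 2^34
= 17179869184

Number of subsets containing y = 17179869184


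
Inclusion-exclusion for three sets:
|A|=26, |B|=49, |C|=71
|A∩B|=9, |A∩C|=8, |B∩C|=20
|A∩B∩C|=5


|A∪B∪C| = |A|+|B|+|C| - |A∩B|-|A∩C|-|B∩C| + |A∩B∩C|
= 26+49+71 - 9-8-20 + 5
= 146 - 37 + 5
= 114

|A ∪ B ∪ C| = 114


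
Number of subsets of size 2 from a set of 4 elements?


C(n,k) = n! / (k!(n-k)!)
C(4,2) = 4! / (2!2!)
= 6

C(4,2) = 6


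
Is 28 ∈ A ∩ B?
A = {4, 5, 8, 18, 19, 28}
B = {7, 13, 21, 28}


A = {4, 5, 8, 18, 19, 28}, B = {7, 13, 21, 28}
A ∩ B = elements in both A and B
A ∩ B = {28}
Checking if 28 ∈ A ∩ B
28 is in A ∩ B → True

28 ∈ A ∩ B


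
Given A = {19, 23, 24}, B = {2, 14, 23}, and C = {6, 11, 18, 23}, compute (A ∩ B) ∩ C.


A ∩ B = {23}
(A ∩ B) ∩ C = {23}

A ∩ B ∩ C = {23}


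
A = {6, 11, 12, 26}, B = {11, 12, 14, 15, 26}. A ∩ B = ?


A ∩ B = elements in both A and B
A = {6, 11, 12, 26}
B = {11, 12, 14, 15, 26}
A ∩ B = {11, 12, 26}

A ∩ B = {11, 12, 26}


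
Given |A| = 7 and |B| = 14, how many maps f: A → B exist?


Each of |A| = 7 inputs maps to any of |B| = 14 outputs.
# functions = |B|^|A| = 14^7
= 105413504

Number of functions = 105413504


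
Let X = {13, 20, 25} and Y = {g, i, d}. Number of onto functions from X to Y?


n = |X| = 3, k = |Y| = 3. Surjections via inclusion-exclusion:
S(n,k) = Σ(-1)^i × C(k,i) × (k-i)^n, i=0 to k
i=0: (-1)^0×C(3,0)×3^3 = 27
i=1: (-1)^1×C(3,1)×2^3 = -24
i=2: (-1)^2×C(3,2)×1^3 = 3
i=3: (-1)^3×C(3,3)×0^3 = 0
Total = 6

Number of surjections = 6


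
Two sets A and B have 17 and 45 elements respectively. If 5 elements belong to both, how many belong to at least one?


|A ∪ B| = |A| + |B| - |A ∩ B|
= 17 + 45 - 5
= 57

|A ∪ B| = 57


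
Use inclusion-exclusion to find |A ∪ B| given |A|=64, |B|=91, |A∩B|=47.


|A ∪ B| = |A| + |B| - |A ∩ B|
= 64 + 91 - 47
= 108

|A ∪ B| = 108


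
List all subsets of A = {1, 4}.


|A| = 2, so |P(A)| = 2^2 = 4
Enumerate subsets by cardinality (0 to 2):
∅, {1}, {4}, {1, 4}

P(A) has 4 subsets: ∅, {1}, {4}, {1, 4}


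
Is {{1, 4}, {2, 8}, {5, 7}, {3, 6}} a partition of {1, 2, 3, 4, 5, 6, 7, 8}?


A partition requires: (1) non-empty parts, (2) pairwise disjoint, (3) union = U
Parts: {1, 4}, {2, 8}, {5, 7}, {3, 6}
Union of parts: {1, 2, 3, 4, 5, 6, 7, 8}
U = {1, 2, 3, 4, 5, 6, 7, 8}
All non-empty? True
Pairwise disjoint? True
Covers U? True

Yes, valid partition


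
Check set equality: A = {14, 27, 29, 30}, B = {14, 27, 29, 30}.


Two sets are equal iff they have exactly the same elements.
A = {14, 27, 29, 30}
B = {14, 27, 29, 30}
Same elements → A = B

Yes, A = B


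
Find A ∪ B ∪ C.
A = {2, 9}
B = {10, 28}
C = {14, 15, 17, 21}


A ∪ B = {2, 9, 10, 28}
(A ∪ B) ∪ C = {2, 9, 10, 14, 15, 17, 21, 28}

A ∪ B ∪ C = {2, 9, 10, 14, 15, 17, 21, 28}


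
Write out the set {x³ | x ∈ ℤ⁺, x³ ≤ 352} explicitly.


Checking each candidate:
Condition: positive perfect cubes ≤ 352
Result = {1, 8, 27, 64, 125, 216, 343}

{1, 8, 27, 64, 125, 216, 343}
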